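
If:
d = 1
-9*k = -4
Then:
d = 1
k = 4/9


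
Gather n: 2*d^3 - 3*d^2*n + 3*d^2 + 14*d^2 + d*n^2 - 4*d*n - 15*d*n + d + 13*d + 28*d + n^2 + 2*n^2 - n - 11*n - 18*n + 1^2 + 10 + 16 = 2*d^3 + 17*d^2 + 42*d + n^2*(d + 3) + n*(-3*d^2 - 19*d - 30) + 27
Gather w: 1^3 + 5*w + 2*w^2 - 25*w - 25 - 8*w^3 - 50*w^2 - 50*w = -8*w^3 - 48*w^2 - 70*w - 24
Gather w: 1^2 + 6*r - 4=6*r - 3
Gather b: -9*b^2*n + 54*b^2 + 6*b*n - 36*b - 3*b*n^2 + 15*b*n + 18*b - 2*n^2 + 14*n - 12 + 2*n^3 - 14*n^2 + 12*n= b^2*(54 - 9*n) + b*(-3*n^2 + 21*n - 18) + 2*n^3 - 16*n^2 + 26*n - 12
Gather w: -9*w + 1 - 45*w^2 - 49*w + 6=-45*w^2 - 58*w + 7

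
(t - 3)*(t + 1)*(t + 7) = t^3 + 5*t^2 - 17*t - 21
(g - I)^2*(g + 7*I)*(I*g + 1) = I*g^4 - 4*g^3 + 18*I*g^2 + 20*g - 7*I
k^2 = k^2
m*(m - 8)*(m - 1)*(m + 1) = m^4 - 8*m^3 - m^2 + 8*m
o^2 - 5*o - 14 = (o - 7)*(o + 2)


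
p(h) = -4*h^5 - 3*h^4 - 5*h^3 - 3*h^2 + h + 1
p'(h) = -20*h^4 - 12*h^3 - 15*h^2 - 6*h + 1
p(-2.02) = 112.53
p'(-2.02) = -282.17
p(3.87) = -4475.07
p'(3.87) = -5428.55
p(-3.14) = 1052.42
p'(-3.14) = -1700.78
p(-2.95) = 766.76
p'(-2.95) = -1318.44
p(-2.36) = 247.42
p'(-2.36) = -531.06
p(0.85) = -6.73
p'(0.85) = -32.75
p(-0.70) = 0.50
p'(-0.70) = -2.84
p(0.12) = 1.07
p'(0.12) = 0.04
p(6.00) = -36173.00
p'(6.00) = -29087.00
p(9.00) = -259757.00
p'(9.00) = -141236.00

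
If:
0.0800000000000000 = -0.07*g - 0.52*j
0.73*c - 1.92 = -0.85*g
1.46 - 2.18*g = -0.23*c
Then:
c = 1.65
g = 0.84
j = -0.27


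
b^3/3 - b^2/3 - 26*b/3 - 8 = (b/3 + 1/3)*(b - 6)*(b + 4)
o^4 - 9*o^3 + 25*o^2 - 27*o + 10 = (o - 5)*(o - 2)*(o - 1)^2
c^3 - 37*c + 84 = (c - 4)*(c - 3)*(c + 7)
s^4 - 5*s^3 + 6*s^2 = s^2*(s - 3)*(s - 2)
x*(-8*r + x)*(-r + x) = 8*r^2*x - 9*r*x^2 + x^3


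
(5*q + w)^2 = 25*q^2 + 10*q*w + w^2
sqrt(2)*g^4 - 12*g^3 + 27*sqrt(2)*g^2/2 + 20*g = g*(g - 4*sqrt(2))*(g - 5*sqrt(2)/2)*(sqrt(2)*g + 1)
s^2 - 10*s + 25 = (s - 5)^2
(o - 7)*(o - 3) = o^2 - 10*o + 21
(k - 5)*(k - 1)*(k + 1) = k^3 - 5*k^2 - k + 5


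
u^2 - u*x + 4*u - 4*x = (u + 4)*(u - x)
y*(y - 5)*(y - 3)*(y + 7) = y^4 - y^3 - 41*y^2 + 105*y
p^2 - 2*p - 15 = (p - 5)*(p + 3)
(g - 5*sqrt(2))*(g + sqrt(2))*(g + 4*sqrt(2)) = g^3 - 42*g - 40*sqrt(2)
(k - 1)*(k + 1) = k^2 - 1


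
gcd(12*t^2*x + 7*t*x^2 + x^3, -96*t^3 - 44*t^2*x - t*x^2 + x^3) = 12*t^2 + 7*t*x + x^2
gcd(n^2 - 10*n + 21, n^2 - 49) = n - 7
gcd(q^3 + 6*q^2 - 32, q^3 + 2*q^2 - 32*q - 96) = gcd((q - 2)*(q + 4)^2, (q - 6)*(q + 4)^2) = q^2 + 8*q + 16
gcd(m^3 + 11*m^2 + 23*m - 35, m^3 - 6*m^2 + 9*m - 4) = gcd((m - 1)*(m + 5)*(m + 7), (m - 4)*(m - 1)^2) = m - 1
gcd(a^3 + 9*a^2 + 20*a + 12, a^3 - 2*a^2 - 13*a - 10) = a^2 + 3*a + 2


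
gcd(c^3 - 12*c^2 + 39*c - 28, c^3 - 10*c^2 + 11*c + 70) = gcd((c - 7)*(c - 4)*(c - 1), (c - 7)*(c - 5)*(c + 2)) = c - 7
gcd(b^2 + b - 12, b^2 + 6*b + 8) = b + 4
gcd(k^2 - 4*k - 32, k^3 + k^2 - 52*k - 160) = k^2 - 4*k - 32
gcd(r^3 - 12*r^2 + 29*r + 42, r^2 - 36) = r - 6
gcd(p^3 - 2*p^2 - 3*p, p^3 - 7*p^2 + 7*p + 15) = p^2 - 2*p - 3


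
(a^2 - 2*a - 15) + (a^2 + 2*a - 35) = 2*a^2 - 50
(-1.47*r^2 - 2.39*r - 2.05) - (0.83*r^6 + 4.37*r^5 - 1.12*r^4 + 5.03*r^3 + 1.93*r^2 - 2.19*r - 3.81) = -0.83*r^6 - 4.37*r^5 + 1.12*r^4 - 5.03*r^3 - 3.4*r^2 - 0.2*r + 1.76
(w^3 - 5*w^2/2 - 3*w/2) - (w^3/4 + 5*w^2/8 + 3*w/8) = 3*w^3/4 - 25*w^2/8 - 15*w/8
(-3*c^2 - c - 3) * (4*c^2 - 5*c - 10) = -12*c^4 + 11*c^3 + 23*c^2 + 25*c + 30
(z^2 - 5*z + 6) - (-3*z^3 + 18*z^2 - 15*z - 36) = 3*z^3 - 17*z^2 + 10*z + 42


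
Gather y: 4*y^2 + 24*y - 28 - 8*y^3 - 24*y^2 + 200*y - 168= -8*y^3 - 20*y^2 + 224*y - 196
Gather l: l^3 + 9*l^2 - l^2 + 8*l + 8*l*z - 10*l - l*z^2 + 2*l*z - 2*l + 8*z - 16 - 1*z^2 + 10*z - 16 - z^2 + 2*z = l^3 + 8*l^2 + l*(-z^2 + 10*z - 4) - 2*z^2 + 20*z - 32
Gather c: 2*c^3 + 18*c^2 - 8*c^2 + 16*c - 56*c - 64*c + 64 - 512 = 2*c^3 + 10*c^2 - 104*c - 448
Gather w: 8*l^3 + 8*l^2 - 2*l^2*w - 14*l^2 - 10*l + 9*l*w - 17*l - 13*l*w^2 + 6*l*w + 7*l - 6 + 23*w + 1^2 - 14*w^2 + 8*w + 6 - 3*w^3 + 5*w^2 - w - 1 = 8*l^3 - 6*l^2 - 20*l - 3*w^3 + w^2*(-13*l - 9) + w*(-2*l^2 + 15*l + 30)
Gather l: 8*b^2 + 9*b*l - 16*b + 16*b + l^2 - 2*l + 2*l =8*b^2 + 9*b*l + l^2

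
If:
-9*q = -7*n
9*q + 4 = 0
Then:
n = -4/7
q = -4/9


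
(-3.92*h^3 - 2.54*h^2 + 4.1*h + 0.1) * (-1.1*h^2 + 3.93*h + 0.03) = 4.312*h^5 - 12.6116*h^4 - 14.6098*h^3 + 15.9268*h^2 + 0.516*h + 0.003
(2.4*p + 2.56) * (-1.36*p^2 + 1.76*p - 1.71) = -3.264*p^3 + 0.7424*p^2 + 0.4016*p - 4.3776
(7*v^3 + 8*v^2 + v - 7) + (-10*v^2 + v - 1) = 7*v^3 - 2*v^2 + 2*v - 8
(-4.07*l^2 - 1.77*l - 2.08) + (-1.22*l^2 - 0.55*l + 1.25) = -5.29*l^2 - 2.32*l - 0.83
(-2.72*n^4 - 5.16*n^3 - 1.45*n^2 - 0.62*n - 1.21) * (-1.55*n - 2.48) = 4.216*n^5 + 14.7436*n^4 + 15.0443*n^3 + 4.557*n^2 + 3.4131*n + 3.0008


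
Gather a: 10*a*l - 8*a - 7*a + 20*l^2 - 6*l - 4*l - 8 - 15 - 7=a*(10*l - 15) + 20*l^2 - 10*l - 30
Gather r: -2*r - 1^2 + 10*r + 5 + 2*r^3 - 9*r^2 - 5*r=2*r^3 - 9*r^2 + 3*r + 4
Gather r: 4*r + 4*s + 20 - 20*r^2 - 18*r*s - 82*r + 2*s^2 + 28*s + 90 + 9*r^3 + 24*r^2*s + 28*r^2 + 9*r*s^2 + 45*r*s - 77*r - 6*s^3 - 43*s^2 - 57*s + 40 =9*r^3 + r^2*(24*s + 8) + r*(9*s^2 + 27*s - 155) - 6*s^3 - 41*s^2 - 25*s + 150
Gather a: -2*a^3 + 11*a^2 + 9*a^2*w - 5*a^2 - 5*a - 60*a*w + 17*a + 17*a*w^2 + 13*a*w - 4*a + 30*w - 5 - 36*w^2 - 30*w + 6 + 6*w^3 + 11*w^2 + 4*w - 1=-2*a^3 + a^2*(9*w + 6) + a*(17*w^2 - 47*w + 8) + 6*w^3 - 25*w^2 + 4*w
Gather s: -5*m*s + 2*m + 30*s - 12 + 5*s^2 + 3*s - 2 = 2*m + 5*s^2 + s*(33 - 5*m) - 14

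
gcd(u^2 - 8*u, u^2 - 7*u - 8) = u - 8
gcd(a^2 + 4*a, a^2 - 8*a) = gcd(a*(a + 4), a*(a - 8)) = a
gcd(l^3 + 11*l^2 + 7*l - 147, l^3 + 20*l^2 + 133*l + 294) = l^2 + 14*l + 49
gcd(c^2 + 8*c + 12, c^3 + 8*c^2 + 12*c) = c^2 + 8*c + 12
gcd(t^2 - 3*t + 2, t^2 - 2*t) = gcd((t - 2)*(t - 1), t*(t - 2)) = t - 2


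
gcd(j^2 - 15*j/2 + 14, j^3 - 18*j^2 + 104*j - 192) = j - 4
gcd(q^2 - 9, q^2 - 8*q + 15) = q - 3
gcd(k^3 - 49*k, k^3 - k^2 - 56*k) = k^2 + 7*k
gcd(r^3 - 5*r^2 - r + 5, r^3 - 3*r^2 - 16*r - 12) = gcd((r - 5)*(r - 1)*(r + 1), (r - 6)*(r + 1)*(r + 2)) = r + 1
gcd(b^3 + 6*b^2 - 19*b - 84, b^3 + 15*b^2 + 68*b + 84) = b + 7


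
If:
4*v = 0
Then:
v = 0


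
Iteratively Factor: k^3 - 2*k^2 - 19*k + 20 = (k - 5)*(k^2 + 3*k - 4) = (k - 5)*(k - 1)*(k + 4)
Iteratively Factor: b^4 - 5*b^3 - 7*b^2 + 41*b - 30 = (b - 2)*(b^3 - 3*b^2 - 13*b + 15) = (b - 5)*(b - 2)*(b^2 + 2*b - 3) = (b - 5)*(b - 2)*(b + 3)*(b - 1)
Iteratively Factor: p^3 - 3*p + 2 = (p - 1)*(p^2 + p - 2) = (p - 1)*(p + 2)*(p - 1)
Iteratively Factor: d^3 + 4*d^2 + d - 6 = (d + 2)*(d^2 + 2*d - 3) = (d + 2)*(d + 3)*(d - 1)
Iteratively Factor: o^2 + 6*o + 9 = (o + 3)*(o + 3)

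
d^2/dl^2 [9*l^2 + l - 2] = 18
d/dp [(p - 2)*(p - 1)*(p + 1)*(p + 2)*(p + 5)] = 5*p^4 + 20*p^3 - 15*p^2 - 50*p + 4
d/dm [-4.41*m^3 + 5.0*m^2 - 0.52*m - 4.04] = -13.23*m^2 + 10.0*m - 0.52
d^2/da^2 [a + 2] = 0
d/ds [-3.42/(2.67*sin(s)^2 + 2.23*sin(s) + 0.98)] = (18.2628*sin(s) + 7.6266)*cos(s)/(2.67*sin(s)^2 + 2.23*sin(s) + 0.98)^2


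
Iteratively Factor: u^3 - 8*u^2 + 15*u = (u - 3)*(u^2 - 5*u) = u*(u - 3)*(u - 5)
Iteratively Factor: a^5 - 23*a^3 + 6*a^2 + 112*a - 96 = (a + 3)*(a^4 - 3*a^3 - 14*a^2 + 48*a - 32) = (a - 4)*(a + 3)*(a^3 + a^2 - 10*a + 8) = (a - 4)*(a - 2)*(a + 3)*(a^2 + 3*a - 4) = (a - 4)*(a - 2)*(a - 1)*(a + 3)*(a + 4)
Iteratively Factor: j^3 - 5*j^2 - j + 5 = (j - 1)*(j^2 - 4*j - 5) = (j - 5)*(j - 1)*(j + 1)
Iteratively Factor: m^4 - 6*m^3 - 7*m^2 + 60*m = (m - 5)*(m^3 - m^2 - 12*m) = m*(m - 5)*(m^2 - m - 12) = m*(m - 5)*(m - 4)*(m + 3)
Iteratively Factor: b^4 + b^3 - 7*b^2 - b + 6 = (b - 1)*(b^3 + 2*b^2 - 5*b - 6) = (b - 2)*(b - 1)*(b^2 + 4*b + 3) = (b - 2)*(b - 1)*(b + 3)*(b + 1)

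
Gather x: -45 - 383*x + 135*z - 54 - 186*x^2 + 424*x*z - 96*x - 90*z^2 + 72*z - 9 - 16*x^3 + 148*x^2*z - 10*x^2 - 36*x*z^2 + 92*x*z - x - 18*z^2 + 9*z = -16*x^3 + x^2*(148*z - 196) + x*(-36*z^2 + 516*z - 480) - 108*z^2 + 216*z - 108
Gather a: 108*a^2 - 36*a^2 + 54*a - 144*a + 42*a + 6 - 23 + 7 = 72*a^2 - 48*a - 10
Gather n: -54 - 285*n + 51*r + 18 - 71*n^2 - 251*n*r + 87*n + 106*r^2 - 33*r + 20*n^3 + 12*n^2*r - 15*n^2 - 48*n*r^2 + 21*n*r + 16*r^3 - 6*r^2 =20*n^3 + n^2*(12*r - 86) + n*(-48*r^2 - 230*r - 198) + 16*r^3 + 100*r^2 + 18*r - 36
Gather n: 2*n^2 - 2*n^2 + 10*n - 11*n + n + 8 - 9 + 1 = 0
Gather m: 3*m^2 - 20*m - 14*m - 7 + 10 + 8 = 3*m^2 - 34*m + 11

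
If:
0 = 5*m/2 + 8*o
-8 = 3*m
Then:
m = -8/3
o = 5/6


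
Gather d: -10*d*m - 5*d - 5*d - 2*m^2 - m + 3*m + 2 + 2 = d*(-10*m - 10) - 2*m^2 + 2*m + 4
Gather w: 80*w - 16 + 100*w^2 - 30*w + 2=100*w^2 + 50*w - 14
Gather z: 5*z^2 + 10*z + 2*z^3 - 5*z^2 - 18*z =2*z^3 - 8*z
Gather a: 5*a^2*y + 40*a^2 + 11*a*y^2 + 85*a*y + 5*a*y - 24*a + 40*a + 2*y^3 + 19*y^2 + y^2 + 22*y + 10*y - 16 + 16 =a^2*(5*y + 40) + a*(11*y^2 + 90*y + 16) + 2*y^3 + 20*y^2 + 32*y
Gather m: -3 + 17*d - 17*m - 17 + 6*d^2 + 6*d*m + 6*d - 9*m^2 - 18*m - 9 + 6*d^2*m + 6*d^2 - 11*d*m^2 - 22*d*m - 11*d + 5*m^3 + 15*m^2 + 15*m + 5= 12*d^2 + 12*d + 5*m^3 + m^2*(6 - 11*d) + m*(6*d^2 - 16*d - 20) - 24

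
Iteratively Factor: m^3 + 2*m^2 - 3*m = (m + 3)*(m^2 - m) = (m - 1)*(m + 3)*(m)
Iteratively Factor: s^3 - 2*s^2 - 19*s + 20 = (s + 4)*(s^2 - 6*s + 5) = (s - 1)*(s + 4)*(s - 5)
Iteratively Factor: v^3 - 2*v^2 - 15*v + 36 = (v - 3)*(v^2 + v - 12) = (v - 3)*(v + 4)*(v - 3)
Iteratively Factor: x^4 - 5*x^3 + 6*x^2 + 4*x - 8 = (x + 1)*(x^3 - 6*x^2 + 12*x - 8) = (x - 2)*(x + 1)*(x^2 - 4*x + 4) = (x - 2)^2*(x + 1)*(x - 2)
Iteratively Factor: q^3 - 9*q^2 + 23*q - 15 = (q - 3)*(q^2 - 6*q + 5) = (q - 5)*(q - 3)*(q - 1)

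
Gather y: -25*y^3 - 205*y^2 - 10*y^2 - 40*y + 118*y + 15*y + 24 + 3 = -25*y^3 - 215*y^2 + 93*y + 27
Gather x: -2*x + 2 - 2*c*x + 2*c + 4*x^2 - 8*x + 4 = 2*c + 4*x^2 + x*(-2*c - 10) + 6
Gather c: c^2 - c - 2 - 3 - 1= c^2 - c - 6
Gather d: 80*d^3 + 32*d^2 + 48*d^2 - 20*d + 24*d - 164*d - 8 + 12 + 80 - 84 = 80*d^3 + 80*d^2 - 160*d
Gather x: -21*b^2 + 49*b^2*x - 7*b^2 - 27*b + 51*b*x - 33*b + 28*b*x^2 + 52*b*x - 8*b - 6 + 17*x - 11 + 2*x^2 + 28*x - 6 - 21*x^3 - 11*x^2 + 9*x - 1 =-28*b^2 - 68*b - 21*x^3 + x^2*(28*b - 9) + x*(49*b^2 + 103*b + 54) - 24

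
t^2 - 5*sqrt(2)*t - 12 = (t - 6*sqrt(2))*(t + sqrt(2))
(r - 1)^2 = r^2 - 2*r + 1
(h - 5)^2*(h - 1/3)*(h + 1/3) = h^4 - 10*h^3 + 224*h^2/9 + 10*h/9 - 25/9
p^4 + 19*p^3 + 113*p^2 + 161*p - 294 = (p - 1)*(p + 6)*(p + 7)^2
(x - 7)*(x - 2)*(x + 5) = x^3 - 4*x^2 - 31*x + 70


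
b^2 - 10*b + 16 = (b - 8)*(b - 2)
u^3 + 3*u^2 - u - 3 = (u - 1)*(u + 1)*(u + 3)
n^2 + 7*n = n*(n + 7)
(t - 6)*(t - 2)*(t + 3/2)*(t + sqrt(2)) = t^4 - 13*t^3/2 + sqrt(2)*t^3 - 13*sqrt(2)*t^2/2 + 18*t + 18*sqrt(2)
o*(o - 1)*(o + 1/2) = o^3 - o^2/2 - o/2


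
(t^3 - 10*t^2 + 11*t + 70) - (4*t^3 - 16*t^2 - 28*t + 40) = -3*t^3 + 6*t^2 + 39*t + 30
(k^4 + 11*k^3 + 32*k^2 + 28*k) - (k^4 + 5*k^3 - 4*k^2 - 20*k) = 6*k^3 + 36*k^2 + 48*k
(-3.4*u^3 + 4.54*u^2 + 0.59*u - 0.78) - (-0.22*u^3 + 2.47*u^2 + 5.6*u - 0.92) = -3.18*u^3 + 2.07*u^2 - 5.01*u + 0.14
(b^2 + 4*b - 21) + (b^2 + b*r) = 2*b^2 + b*r + 4*b - 21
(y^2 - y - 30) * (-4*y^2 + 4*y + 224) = -4*y^4 + 8*y^3 + 340*y^2 - 344*y - 6720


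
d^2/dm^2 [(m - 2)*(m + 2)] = 2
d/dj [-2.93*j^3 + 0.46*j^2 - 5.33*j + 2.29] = -8.79*j^2 + 0.92*j - 5.33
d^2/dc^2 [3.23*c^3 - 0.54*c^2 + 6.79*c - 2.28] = 19.38*c - 1.08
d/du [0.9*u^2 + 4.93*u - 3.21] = 1.8*u + 4.93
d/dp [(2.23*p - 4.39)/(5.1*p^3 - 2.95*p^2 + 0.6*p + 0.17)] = (-22.746*p^3 + 73.7455*p^2 - 25.901*p + 3.0131)/(26.01*p^6 - 30.09*p^5 + 14.8225*p^4 - 1.806*p^3 - 0.643*p^2 + 0.204*p + 0.0289)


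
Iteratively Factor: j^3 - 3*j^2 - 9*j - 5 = (j + 1)*(j^2 - 4*j - 5) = (j + 1)^2*(j - 5)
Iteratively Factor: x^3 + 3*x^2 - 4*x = (x + 4)*(x^2 - x) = (x - 1)*(x + 4)*(x)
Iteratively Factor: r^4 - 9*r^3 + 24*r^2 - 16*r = (r - 4)*(r^3 - 5*r^2 + 4*r) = (r - 4)^2*(r^2 - r) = (r - 4)^2*(r - 1)*(r)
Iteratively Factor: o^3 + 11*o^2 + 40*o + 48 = (o + 3)*(o^2 + 8*o + 16) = (o + 3)*(o + 4)*(o + 4)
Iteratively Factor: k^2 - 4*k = (k)*(k - 4)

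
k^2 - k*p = k*(k - p)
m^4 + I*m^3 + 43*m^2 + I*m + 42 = (m - 6*I)*(m - I)*(m + I)*(m + 7*I)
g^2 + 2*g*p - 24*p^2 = (g - 4*p)*(g + 6*p)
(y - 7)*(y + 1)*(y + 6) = y^3 - 43*y - 42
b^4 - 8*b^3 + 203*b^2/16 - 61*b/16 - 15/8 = (b - 6)*(b - 5/4)*(b - 1)*(b + 1/4)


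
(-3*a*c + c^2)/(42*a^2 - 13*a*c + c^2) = c*(-3*a + c)/(42*a^2 - 13*a*c + c^2)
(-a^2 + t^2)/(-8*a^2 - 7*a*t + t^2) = (-a + t)/(-8*a + t)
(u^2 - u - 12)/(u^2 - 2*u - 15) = (u - 4)/(u - 5)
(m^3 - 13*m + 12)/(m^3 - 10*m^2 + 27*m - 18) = (m + 4)/(m - 6)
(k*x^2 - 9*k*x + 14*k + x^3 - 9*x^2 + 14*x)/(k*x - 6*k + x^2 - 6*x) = (x^2 - 9*x + 14)/(x - 6)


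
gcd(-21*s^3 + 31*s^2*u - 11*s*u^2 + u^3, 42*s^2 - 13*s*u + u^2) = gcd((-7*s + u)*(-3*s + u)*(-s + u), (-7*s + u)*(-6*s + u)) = 7*s - u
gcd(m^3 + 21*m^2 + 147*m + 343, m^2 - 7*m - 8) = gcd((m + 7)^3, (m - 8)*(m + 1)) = 1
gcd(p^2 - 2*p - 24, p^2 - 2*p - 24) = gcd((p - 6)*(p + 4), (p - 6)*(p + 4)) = p^2 - 2*p - 24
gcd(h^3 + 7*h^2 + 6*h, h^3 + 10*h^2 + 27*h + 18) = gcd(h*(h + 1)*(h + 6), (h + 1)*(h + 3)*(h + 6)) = h^2 + 7*h + 6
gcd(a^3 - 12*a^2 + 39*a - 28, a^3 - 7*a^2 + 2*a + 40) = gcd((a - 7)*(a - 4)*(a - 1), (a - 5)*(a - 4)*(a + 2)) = a - 4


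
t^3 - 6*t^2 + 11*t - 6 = (t - 3)*(t - 2)*(t - 1)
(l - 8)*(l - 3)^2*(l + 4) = l^4 - 10*l^3 + l^2 + 156*l - 288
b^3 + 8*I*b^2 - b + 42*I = (b - 2*I)*(b + 3*I)*(b + 7*I)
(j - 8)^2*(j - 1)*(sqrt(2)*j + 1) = sqrt(2)*j^4 - 17*sqrt(2)*j^3 + j^3 - 17*j^2 + 80*sqrt(2)*j^2 - 64*sqrt(2)*j + 80*j - 64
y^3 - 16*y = y*(y - 4)*(y + 4)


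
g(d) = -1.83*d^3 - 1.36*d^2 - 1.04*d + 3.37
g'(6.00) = -215.00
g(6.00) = -447.11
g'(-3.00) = -42.29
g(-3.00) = 43.66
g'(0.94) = -8.45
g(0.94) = -0.33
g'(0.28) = -2.23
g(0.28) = 2.93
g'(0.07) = -1.26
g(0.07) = 3.29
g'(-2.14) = -20.36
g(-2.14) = 17.30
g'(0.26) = -2.12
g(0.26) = 2.98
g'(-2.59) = -30.82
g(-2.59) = 28.73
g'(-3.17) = -47.59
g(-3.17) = 51.29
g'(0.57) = -4.37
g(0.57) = 2.00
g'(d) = -5.49*d^2 - 2.72*d - 1.04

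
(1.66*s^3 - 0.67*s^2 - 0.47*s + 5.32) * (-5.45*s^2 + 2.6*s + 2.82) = -9.047*s^5 + 7.9675*s^4 + 5.5007*s^3 - 32.1054*s^2 + 12.5066*s + 15.0024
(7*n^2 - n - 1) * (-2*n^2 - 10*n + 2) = -14*n^4 - 68*n^3 + 26*n^2 + 8*n - 2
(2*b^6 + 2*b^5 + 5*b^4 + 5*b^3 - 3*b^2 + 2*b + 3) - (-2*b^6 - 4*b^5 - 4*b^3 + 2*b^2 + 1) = 4*b^6 + 6*b^5 + 5*b^4 + 9*b^3 - 5*b^2 + 2*b + 2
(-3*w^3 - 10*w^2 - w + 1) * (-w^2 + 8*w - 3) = 3*w^5 - 14*w^4 - 70*w^3 + 21*w^2 + 11*w - 3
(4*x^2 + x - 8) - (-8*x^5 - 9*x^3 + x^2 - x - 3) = 8*x^5 + 9*x^3 + 3*x^2 + 2*x - 5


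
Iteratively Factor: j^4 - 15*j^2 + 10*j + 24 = (j + 1)*(j^3 - j^2 - 14*j + 24) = (j - 3)*(j + 1)*(j^2 + 2*j - 8) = (j - 3)*(j - 2)*(j + 1)*(j + 4)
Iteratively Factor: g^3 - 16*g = (g)*(g^2 - 16) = g*(g - 4)*(g + 4)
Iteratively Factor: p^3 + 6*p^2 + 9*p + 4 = (p + 4)*(p^2 + 2*p + 1) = (p + 1)*(p + 4)*(p + 1)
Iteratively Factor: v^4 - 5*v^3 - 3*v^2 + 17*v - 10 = (v - 1)*(v^3 - 4*v^2 - 7*v + 10) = (v - 5)*(v - 1)*(v^2 + v - 2) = (v - 5)*(v - 1)*(v + 2)*(v - 1)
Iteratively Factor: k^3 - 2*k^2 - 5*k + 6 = (k - 1)*(k^2 - k - 6) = (k - 3)*(k - 1)*(k + 2)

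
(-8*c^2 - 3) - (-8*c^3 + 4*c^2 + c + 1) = 8*c^3 - 12*c^2 - c - 4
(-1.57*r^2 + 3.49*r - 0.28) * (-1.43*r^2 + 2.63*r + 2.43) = 2.2451*r^4 - 9.1198*r^3 + 5.764*r^2 + 7.7443*r - 0.6804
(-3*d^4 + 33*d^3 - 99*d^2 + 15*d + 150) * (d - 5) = -3*d^5 + 48*d^4 - 264*d^3 + 510*d^2 + 75*d - 750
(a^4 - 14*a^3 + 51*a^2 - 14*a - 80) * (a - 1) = a^5 - 15*a^4 + 65*a^3 - 65*a^2 - 66*a + 80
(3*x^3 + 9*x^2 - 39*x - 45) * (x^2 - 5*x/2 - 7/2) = 3*x^5 + 3*x^4/2 - 72*x^3 + 21*x^2 + 249*x + 315/2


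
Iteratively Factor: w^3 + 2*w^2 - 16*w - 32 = (w - 4)*(w^2 + 6*w + 8) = (w - 4)*(w + 4)*(w + 2)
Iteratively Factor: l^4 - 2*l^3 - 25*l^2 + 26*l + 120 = (l + 2)*(l^3 - 4*l^2 - 17*l + 60) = (l - 5)*(l + 2)*(l^2 + l - 12) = (l - 5)*(l + 2)*(l + 4)*(l - 3)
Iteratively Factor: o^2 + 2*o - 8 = (o + 4)*(o - 2)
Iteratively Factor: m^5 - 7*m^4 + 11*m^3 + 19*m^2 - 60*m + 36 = (m - 3)*(m^4 - 4*m^3 - m^2 + 16*m - 12) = (m - 3)*(m + 2)*(m^3 - 6*m^2 + 11*m - 6) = (m - 3)*(m - 2)*(m + 2)*(m^2 - 4*m + 3) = (m - 3)*(m - 2)*(m - 1)*(m + 2)*(m - 3)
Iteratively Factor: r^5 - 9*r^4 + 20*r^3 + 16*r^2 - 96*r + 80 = (r - 2)*(r^4 - 7*r^3 + 6*r^2 + 28*r - 40) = (r - 2)^2*(r^3 - 5*r^2 - 4*r + 20) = (r - 5)*(r - 2)^2*(r^2 - 4) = (r - 5)*(r - 2)^3*(r + 2)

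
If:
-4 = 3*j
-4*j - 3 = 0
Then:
No Solution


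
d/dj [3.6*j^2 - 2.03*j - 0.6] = 7.2*j - 2.03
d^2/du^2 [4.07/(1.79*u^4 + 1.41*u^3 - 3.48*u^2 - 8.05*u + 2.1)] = ((-87.4236*u^2 - 34.4322*u + 28.3272)*(1.79*u^4 + 1.41*u^3 - 3.48*u^2 - 8.05*u + 2.1) + 4.07*(7.16*u^3 + 4.23*u^2 - 6.96*u - 8.05)*(14.32*u^3 + 8.46*u^2 - 13.92*u - 16.1))/(1.79*u^4 + 1.41*u^3 - 3.48*u^2 - 8.05*u + 2.1)^3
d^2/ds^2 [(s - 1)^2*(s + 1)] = 6*s - 2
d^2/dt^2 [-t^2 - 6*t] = -2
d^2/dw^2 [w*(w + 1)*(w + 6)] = 6*w + 14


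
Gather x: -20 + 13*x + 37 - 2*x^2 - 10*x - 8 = -2*x^2 + 3*x + 9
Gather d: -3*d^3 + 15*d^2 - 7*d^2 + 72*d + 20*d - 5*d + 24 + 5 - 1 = -3*d^3 + 8*d^2 + 87*d + 28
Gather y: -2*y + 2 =2 - 2*y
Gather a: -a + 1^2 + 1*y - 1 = -a + y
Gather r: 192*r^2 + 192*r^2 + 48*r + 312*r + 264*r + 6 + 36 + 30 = 384*r^2 + 624*r + 72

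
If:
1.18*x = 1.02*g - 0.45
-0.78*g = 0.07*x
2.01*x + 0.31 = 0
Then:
No Solution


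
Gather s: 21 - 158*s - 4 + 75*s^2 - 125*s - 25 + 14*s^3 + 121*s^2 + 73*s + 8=14*s^3 + 196*s^2 - 210*s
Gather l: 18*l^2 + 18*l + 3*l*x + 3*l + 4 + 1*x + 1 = 18*l^2 + l*(3*x + 21) + x + 5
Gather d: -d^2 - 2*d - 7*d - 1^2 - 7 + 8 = -d^2 - 9*d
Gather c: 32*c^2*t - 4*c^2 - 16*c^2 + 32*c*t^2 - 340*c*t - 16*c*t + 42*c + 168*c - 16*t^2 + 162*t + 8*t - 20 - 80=c^2*(32*t - 20) + c*(32*t^2 - 356*t + 210) - 16*t^2 + 170*t - 100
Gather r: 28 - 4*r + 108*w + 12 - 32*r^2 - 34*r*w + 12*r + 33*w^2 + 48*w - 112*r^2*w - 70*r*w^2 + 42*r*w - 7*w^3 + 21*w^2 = r^2*(-112*w - 32) + r*(-70*w^2 + 8*w + 8) - 7*w^3 + 54*w^2 + 156*w + 40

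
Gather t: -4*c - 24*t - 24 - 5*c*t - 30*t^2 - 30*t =-4*c - 30*t^2 + t*(-5*c - 54) - 24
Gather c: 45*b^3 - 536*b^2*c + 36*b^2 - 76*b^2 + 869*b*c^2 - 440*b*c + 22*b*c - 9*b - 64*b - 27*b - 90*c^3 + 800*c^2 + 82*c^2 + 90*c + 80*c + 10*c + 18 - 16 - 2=45*b^3 - 40*b^2 - 100*b - 90*c^3 + c^2*(869*b + 882) + c*(-536*b^2 - 418*b + 180)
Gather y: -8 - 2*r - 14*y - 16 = -2*r - 14*y - 24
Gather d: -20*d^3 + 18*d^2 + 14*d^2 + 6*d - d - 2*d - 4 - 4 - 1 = -20*d^3 + 32*d^2 + 3*d - 9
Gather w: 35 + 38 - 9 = 64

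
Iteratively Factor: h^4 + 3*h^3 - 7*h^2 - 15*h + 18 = (h + 3)*(h^3 - 7*h + 6) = (h - 1)*(h + 3)*(h^2 + h - 6) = (h - 2)*(h - 1)*(h + 3)*(h + 3)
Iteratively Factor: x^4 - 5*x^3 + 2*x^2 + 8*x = (x - 2)*(x^3 - 3*x^2 - 4*x) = x*(x - 2)*(x^2 - 3*x - 4) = x*(x - 2)*(x + 1)*(x - 4)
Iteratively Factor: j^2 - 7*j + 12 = (j - 3)*(j - 4)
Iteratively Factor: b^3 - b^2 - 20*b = (b + 4)*(b^2 - 5*b) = (b - 5)*(b + 4)*(b)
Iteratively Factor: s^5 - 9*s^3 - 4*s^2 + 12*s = (s - 3)*(s^4 + 3*s^3 - 4*s) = (s - 3)*(s + 2)*(s^3 + s^2 - 2*s) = (s - 3)*(s - 1)*(s + 2)*(s^2 + 2*s) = (s - 3)*(s - 1)*(s + 2)^2*(s)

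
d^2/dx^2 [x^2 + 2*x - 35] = 2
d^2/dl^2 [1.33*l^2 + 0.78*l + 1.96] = 2.66000000000000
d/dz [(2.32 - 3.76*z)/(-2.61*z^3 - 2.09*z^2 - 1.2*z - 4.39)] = (-19.6272*z^3 + 10.3072*z^2 + 9.6976*z + 19.2904)/(6.8121*z^6 + 10.9098*z^5 + 10.6321*z^4 + 27.9318*z^3 + 19.7902*z^2 + 10.536*z + 19.2721)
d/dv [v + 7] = 1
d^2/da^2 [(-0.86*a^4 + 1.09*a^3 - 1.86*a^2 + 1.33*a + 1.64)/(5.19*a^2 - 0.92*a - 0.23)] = (-46.330092*a^6 + 24.6379680000001*a^5 + 1.79206800000003*a^4 + 55.423572*a^3 + 252.567468*a^2 - 37.11234*a + 5.931884)/(139.798359*a^6 - 74.343636*a^5 - 5.407461*a^4 + 5.810536*a^3 + 0.239637*a^2 - 0.146004*a - 0.012167)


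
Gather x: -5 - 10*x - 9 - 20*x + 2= -30*x - 12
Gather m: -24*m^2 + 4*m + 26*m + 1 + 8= -24*m^2 + 30*m + 9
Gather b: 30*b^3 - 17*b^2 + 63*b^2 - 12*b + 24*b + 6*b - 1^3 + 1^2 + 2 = 30*b^3 + 46*b^2 + 18*b + 2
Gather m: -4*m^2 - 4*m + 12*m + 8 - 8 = -4*m^2 + 8*m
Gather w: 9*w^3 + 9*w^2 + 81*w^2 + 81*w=9*w^3 + 90*w^2 + 81*w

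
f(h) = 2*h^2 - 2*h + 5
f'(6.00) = 22.00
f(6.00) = 65.00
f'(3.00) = 10.00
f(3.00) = 17.00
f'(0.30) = -0.80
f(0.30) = 4.58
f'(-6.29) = -27.16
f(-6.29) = 96.71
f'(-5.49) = -23.96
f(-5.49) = 76.26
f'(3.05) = 10.20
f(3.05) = 17.50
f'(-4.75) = -21.00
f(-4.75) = 59.62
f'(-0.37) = -3.48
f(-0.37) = 6.01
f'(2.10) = 6.40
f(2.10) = 9.62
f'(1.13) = 2.52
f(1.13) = 5.29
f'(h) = 4*h - 2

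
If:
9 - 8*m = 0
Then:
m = 9/8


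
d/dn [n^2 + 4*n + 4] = 2*n + 4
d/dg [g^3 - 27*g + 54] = 3*g^2 - 27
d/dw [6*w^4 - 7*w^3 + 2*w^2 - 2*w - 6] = 24*w^3 - 21*w^2 + 4*w - 2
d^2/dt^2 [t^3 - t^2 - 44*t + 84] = 6*t - 2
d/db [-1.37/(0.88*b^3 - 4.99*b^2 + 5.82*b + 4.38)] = (3.6168*b^2 - 13.6726*b + 7.9734)/(0.88*b^3 - 4.99*b^2 + 5.82*b + 4.38)^2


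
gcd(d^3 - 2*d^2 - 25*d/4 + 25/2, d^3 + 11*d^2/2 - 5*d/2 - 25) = d^2 + d/2 - 5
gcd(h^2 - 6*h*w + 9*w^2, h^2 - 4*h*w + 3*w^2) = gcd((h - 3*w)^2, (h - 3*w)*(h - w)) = -h + 3*w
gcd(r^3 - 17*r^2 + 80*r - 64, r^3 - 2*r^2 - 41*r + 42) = r - 1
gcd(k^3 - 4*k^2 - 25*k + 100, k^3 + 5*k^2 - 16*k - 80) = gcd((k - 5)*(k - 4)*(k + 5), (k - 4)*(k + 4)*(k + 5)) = k^2 + k - 20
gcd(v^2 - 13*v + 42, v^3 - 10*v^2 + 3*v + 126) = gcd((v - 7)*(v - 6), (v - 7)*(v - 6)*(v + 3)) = v^2 - 13*v + 42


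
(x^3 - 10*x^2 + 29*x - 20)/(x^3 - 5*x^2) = 1 - 5/x + 4/x^2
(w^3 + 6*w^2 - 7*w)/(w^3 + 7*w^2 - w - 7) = w/(w + 1)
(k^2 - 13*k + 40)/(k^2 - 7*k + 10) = (k - 8)/(k - 2)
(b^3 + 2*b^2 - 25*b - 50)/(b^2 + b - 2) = (b^2 - 25)/(b - 1)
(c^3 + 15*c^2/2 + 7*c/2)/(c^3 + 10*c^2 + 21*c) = (c + 1/2)/(c + 3)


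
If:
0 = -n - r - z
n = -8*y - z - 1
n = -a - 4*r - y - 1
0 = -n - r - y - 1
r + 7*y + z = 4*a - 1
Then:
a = 3/14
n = -89/112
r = -1/14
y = -15/112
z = 97/112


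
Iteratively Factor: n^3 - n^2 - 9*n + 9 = (n - 3)*(n^2 + 2*n - 3) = (n - 3)*(n + 3)*(n - 1)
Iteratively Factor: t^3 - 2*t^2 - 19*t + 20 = (t - 5)*(t^2 + 3*t - 4) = (t - 5)*(t - 1)*(t + 4)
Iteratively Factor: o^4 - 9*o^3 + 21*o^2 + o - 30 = (o + 1)*(o^3 - 10*o^2 + 31*o - 30) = (o - 2)*(o + 1)*(o^2 - 8*o + 15) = (o - 3)*(o - 2)*(o + 1)*(o - 5)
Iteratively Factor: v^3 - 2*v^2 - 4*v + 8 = (v - 2)*(v^2 - 4) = (v - 2)^2*(v + 2)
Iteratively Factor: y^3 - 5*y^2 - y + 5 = (y - 5)*(y^2 - 1) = (y - 5)*(y - 1)*(y + 1)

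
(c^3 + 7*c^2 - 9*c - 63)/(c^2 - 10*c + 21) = (c^2 + 10*c + 21)/(c - 7)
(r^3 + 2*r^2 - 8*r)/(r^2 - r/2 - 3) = 2*r*(r + 4)/(2*r + 3)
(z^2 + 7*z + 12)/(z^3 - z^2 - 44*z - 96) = 1/(z - 8)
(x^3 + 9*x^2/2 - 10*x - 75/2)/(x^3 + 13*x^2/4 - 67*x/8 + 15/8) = 4*(2*x^2 - x - 15)/(8*x^2 - 14*x + 3)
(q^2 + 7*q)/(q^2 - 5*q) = (q + 7)/(q - 5)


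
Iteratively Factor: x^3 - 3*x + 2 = (x - 1)*(x^2 + x - 2) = (x - 1)*(x + 2)*(x - 1)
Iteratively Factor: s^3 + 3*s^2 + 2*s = (s)*(s^2 + 3*s + 2) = s*(s + 1)*(s + 2)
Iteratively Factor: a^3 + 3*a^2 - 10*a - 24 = (a - 3)*(a^2 + 6*a + 8) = (a - 3)*(a + 2)*(a + 4)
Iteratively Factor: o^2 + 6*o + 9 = (o + 3)*(o + 3)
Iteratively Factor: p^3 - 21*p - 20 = (p + 4)*(p^2 - 4*p - 5) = (p - 5)*(p + 4)*(p + 1)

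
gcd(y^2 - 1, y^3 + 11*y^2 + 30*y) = 1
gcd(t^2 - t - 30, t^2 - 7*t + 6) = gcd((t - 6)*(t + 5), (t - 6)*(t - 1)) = t - 6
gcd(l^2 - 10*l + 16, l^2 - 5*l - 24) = l - 8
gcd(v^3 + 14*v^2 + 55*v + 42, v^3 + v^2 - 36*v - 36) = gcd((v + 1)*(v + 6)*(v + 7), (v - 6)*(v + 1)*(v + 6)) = v^2 + 7*v + 6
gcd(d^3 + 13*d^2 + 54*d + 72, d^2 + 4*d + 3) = d + 3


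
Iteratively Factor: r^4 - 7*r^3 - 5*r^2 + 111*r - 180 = (r - 3)*(r^3 - 4*r^2 - 17*r + 60) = (r - 5)*(r - 3)*(r^2 + r - 12) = (r - 5)*(r - 3)*(r + 4)*(r - 3)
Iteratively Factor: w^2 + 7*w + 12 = (w + 4)*(w + 3)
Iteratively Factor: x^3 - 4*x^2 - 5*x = (x - 5)*(x^2 + x) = x*(x - 5)*(x + 1)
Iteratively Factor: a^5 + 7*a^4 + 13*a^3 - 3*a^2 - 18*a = (a - 1)*(a^4 + 8*a^3 + 21*a^2 + 18*a) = a*(a - 1)*(a^3 + 8*a^2 + 21*a + 18) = a*(a - 1)*(a + 3)*(a^2 + 5*a + 6) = a*(a - 1)*(a + 2)*(a + 3)*(a + 3)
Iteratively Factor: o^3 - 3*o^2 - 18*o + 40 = (o - 5)*(o^2 + 2*o - 8) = (o - 5)*(o - 2)*(o + 4)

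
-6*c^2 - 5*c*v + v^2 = (-6*c + v)*(c + v)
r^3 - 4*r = r*(r - 2)*(r + 2)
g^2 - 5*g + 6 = (g - 3)*(g - 2)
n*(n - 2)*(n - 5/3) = n^3 - 11*n^2/3 + 10*n/3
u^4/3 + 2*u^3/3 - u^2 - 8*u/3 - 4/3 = (u/3 + 1/3)*(u - 2)*(u + 1)*(u + 2)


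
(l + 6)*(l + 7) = l^2 + 13*l + 42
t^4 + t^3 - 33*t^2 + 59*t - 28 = (t - 4)*(t - 1)^2*(t + 7)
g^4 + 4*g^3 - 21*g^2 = g^2*(g - 3)*(g + 7)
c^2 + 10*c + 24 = (c + 4)*(c + 6)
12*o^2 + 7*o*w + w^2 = (3*o + w)*(4*o + w)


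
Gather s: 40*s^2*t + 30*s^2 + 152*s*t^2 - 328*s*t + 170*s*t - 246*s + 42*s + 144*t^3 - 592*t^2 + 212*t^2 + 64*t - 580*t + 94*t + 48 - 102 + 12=s^2*(40*t + 30) + s*(152*t^2 - 158*t - 204) + 144*t^3 - 380*t^2 - 422*t - 42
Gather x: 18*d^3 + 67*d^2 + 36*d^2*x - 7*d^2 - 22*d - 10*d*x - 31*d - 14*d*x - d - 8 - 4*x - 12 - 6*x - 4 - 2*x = 18*d^3 + 60*d^2 - 54*d + x*(36*d^2 - 24*d - 12) - 24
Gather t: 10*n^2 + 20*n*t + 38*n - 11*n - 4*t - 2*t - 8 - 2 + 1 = 10*n^2 + 27*n + t*(20*n - 6) - 9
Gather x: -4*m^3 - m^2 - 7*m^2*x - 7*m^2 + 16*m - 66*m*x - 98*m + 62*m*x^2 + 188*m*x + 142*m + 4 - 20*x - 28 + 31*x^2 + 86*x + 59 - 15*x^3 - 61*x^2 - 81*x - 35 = -4*m^3 - 8*m^2 + 60*m - 15*x^3 + x^2*(62*m - 30) + x*(-7*m^2 + 122*m - 15)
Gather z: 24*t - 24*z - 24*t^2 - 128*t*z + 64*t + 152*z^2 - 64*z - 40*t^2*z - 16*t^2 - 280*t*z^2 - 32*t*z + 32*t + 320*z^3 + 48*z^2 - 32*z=-40*t^2 + 120*t + 320*z^3 + z^2*(200 - 280*t) + z*(-40*t^2 - 160*t - 120)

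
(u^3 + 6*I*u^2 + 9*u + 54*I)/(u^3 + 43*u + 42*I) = (u^2 + 9)/(u^2 - 6*I*u + 7)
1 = 1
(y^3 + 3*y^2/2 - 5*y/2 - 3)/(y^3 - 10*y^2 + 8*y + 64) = (2*y^2 - y - 3)/(2*(y^2 - 12*y + 32))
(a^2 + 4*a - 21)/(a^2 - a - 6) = (a + 7)/(a + 2)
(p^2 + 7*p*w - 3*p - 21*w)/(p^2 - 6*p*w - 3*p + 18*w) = (p + 7*w)/(p - 6*w)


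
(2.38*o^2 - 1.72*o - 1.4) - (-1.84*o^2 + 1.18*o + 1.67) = 4.22*o^2 - 2.9*o - 3.07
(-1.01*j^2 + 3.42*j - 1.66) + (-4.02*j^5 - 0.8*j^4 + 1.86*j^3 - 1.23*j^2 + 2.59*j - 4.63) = -4.02*j^5 - 0.8*j^4 + 1.86*j^3 - 2.24*j^2 + 6.01*j - 6.29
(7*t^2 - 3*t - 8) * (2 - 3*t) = -21*t^3 + 23*t^2 + 18*t - 16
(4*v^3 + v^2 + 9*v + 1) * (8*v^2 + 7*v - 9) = 32*v^5 + 36*v^4 + 43*v^3 + 62*v^2 - 74*v - 9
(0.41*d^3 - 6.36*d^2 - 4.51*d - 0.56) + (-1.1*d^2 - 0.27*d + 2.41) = 0.41*d^3 - 7.46*d^2 - 4.78*d + 1.85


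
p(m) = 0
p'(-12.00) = 0.00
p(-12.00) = 0.00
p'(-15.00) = 0.00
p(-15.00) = 0.00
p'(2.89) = 0.00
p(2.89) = 0.00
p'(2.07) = 0.00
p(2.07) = 0.00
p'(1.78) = 0.00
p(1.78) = 0.00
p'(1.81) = 0.00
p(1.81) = 0.00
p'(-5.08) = 0.00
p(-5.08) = 0.00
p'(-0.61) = 0.00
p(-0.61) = 0.00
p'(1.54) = 0.00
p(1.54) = 0.00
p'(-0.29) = 0.00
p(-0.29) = 0.00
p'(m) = 0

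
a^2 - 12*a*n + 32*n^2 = (a - 8*n)*(a - 4*n)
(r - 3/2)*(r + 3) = r^2 + 3*r/2 - 9/2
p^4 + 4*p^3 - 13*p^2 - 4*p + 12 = (p - 2)*(p - 1)*(p + 1)*(p + 6)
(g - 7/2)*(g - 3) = g^2 - 13*g/2 + 21/2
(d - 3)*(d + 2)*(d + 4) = d^3 + 3*d^2 - 10*d - 24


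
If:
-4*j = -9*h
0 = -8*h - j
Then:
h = 0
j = 0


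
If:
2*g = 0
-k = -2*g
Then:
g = 0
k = 0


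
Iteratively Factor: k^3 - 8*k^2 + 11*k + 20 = (k + 1)*(k^2 - 9*k + 20) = (k - 5)*(k + 1)*(k - 4)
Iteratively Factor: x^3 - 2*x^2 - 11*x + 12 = (x - 4)*(x^2 + 2*x - 3) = (x - 4)*(x + 3)*(x - 1)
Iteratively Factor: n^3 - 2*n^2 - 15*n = (n + 3)*(n^2 - 5*n) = n*(n + 3)*(n - 5)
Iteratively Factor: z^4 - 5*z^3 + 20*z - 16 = (z + 2)*(z^3 - 7*z^2 + 14*z - 8) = (z - 2)*(z + 2)*(z^2 - 5*z + 4) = (z - 4)*(z - 2)*(z + 2)*(z - 1)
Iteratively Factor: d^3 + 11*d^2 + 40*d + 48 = (d + 4)*(d^2 + 7*d + 12) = (d + 3)*(d + 4)*(d + 4)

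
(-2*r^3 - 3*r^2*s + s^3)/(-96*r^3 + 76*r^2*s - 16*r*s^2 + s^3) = (r^2 + 2*r*s + s^2)/(48*r^2 - 14*r*s + s^2)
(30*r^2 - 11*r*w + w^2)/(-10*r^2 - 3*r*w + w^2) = (-6*r + w)/(2*r + w)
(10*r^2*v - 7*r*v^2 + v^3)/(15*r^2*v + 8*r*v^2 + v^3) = (10*r^2 - 7*r*v + v^2)/(15*r^2 + 8*r*v + v^2)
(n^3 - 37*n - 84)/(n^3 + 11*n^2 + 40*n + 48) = (n - 7)/(n + 4)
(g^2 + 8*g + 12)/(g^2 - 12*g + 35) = (g^2 + 8*g + 12)/(g^2 - 12*g + 35)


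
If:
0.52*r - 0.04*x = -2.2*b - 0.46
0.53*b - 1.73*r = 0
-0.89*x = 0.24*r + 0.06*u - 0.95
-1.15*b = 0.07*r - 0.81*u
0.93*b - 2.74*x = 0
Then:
No Solution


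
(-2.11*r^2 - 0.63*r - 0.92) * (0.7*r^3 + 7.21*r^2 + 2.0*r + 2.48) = -1.477*r^5 - 15.6541*r^4 - 9.4063*r^3 - 13.126*r^2 - 3.4024*r - 2.2816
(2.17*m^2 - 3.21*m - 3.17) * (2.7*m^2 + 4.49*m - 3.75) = 5.859*m^4 + 1.0763*m^3 - 31.1094*m^2 - 2.1958*m + 11.8875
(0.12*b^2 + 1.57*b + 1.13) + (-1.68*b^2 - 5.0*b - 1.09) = -1.56*b^2 - 3.43*b + 0.0399999999999998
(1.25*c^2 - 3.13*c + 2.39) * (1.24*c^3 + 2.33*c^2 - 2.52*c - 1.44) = 1.55*c^5 - 0.9687*c^4 - 7.4793*c^3 + 11.6563*c^2 - 1.5156*c - 3.4416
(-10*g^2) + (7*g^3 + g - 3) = 7*g^3 - 10*g^2 + g - 3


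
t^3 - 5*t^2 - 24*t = t*(t - 8)*(t + 3)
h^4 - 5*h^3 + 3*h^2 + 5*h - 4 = (h - 4)*(h - 1)^2*(h + 1)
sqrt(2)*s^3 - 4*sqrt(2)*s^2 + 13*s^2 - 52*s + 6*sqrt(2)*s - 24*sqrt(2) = (s - 4)*(s + 6*sqrt(2))*(sqrt(2)*s + 1)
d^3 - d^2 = d^2*(d - 1)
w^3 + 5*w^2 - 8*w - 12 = (w - 2)*(w + 1)*(w + 6)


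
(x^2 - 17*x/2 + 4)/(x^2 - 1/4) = 2*(x - 8)/(2*x + 1)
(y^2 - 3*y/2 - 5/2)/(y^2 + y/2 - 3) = (2*y^2 - 3*y - 5)/(2*y^2 + y - 6)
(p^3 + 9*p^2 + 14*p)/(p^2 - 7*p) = (p^2 + 9*p + 14)/(p - 7)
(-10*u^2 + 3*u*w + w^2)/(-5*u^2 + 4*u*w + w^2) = (2*u - w)/(u - w)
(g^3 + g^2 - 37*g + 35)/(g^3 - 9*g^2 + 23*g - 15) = (g + 7)/(g - 3)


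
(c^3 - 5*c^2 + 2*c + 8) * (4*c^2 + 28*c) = 4*c^5 + 8*c^4 - 132*c^3 + 88*c^2 + 224*c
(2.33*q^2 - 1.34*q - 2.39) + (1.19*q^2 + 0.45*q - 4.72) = 3.52*q^2 - 0.89*q - 7.11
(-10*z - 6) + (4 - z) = -11*z - 2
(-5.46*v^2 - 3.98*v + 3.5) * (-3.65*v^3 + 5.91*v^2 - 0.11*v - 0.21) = 19.929*v^5 - 17.7416*v^4 - 35.6962*v^3 + 22.2694*v^2 + 0.4508*v - 0.735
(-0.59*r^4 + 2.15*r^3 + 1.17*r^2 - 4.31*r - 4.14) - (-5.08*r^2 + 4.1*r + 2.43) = -0.59*r^4 + 2.15*r^3 + 6.25*r^2 - 8.41*r - 6.57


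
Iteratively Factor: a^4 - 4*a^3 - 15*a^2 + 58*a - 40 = (a - 1)*(a^3 - 3*a^2 - 18*a + 40) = (a - 1)*(a + 4)*(a^2 - 7*a + 10) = (a - 2)*(a - 1)*(a + 4)*(a - 5)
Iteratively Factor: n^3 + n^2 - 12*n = (n - 3)*(n^2 + 4*n) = n*(n - 3)*(n + 4)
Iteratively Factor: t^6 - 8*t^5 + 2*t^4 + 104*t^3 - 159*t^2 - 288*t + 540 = (t - 3)*(t^5 - 5*t^4 - 13*t^3 + 65*t^2 + 36*t - 180) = (t - 3)*(t - 2)*(t^4 - 3*t^3 - 19*t^2 + 27*t + 90) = (t - 5)*(t - 3)*(t - 2)*(t^3 + 2*t^2 - 9*t - 18) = (t - 5)*(t - 3)^2*(t - 2)*(t^2 + 5*t + 6) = (t - 5)*(t - 3)^2*(t - 2)*(t + 3)*(t + 2)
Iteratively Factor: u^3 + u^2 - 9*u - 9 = (u + 3)*(u^2 - 2*u - 3) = (u + 1)*(u + 3)*(u - 3)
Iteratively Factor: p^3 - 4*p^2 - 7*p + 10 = (p - 1)*(p^2 - 3*p - 10) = (p - 1)*(p + 2)*(p - 5)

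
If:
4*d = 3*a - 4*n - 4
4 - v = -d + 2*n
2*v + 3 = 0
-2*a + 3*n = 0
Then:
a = 18/5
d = -7/10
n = 12/5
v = -3/2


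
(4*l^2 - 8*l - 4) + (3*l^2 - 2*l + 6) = 7*l^2 - 10*l + 2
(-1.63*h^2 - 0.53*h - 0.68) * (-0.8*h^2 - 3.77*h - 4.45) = 1.304*h^4 + 6.5691*h^3 + 9.7956*h^2 + 4.9221*h + 3.026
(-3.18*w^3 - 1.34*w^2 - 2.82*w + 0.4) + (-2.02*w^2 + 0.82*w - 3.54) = -3.18*w^3 - 3.36*w^2 - 2.0*w - 3.14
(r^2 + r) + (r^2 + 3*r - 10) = 2*r^2 + 4*r - 10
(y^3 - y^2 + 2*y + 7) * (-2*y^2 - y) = -2*y^5 + y^4 - 3*y^3 - 16*y^2 - 7*y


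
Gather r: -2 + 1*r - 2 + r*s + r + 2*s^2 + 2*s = r*(s + 2) + 2*s^2 + 2*s - 4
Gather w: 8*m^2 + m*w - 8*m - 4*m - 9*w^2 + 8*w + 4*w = 8*m^2 - 12*m - 9*w^2 + w*(m + 12)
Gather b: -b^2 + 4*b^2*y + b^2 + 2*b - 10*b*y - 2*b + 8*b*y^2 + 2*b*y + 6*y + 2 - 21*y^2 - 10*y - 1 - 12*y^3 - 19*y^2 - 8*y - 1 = 4*b^2*y + b*(8*y^2 - 8*y) - 12*y^3 - 40*y^2 - 12*y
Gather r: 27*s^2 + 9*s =27*s^2 + 9*s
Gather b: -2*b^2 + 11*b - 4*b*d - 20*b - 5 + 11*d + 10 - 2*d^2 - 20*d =-2*b^2 + b*(-4*d - 9) - 2*d^2 - 9*d + 5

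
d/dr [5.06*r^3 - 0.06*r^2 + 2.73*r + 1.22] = 15.18*r^2 - 0.12*r + 2.73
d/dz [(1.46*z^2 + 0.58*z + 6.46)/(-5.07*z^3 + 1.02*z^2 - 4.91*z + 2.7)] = (7.4022*z^4 + 5.8812*z^3 + 90.4964*z^2 - 5.2944*z + 33.2846)/(25.7049*z^6 - 10.3428*z^5 + 50.8278*z^4 - 37.3944*z^3 + 29.6161*z^2 - 26.514*z + 7.29)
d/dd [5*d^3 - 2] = 15*d^2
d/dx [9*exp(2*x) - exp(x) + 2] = (18*exp(x) - 1)*exp(x)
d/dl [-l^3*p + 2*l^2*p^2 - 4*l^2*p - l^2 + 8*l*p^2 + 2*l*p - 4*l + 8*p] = -3*l^2*p + 4*l*p^2 - 8*l*p - 2*l + 8*p^2 + 2*p - 4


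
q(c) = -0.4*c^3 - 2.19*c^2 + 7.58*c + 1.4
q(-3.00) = -30.25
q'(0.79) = 3.37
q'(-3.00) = 9.92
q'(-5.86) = -7.96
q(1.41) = 6.61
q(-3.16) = -31.80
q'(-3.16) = 9.44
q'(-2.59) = 10.87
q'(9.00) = -129.04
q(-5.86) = -37.73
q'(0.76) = 3.56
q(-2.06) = -20.01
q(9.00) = -399.37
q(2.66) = -1.46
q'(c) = -1.2*c^2 - 4.38*c + 7.58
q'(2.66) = -12.56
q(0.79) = 5.82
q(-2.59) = -25.97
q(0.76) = 5.72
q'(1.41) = -0.98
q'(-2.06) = 11.51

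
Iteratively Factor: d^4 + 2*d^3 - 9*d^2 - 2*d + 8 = (d + 1)*(d^3 + d^2 - 10*d + 8) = (d + 1)*(d + 4)*(d^2 - 3*d + 2) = (d - 2)*(d + 1)*(d + 4)*(d - 1)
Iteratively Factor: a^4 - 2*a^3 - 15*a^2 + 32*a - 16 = (a - 1)*(a^3 - a^2 - 16*a + 16) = (a - 1)^2*(a^2 - 16) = (a - 4)*(a - 1)^2*(a + 4)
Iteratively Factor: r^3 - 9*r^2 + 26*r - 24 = (r - 3)*(r^2 - 6*r + 8) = (r - 3)*(r - 2)*(r - 4)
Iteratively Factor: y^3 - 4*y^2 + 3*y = (y - 1)*(y^2 - 3*y) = y*(y - 1)*(y - 3)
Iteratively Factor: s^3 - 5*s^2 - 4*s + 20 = (s - 2)*(s^2 - 3*s - 10) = (s - 2)*(s + 2)*(s - 5)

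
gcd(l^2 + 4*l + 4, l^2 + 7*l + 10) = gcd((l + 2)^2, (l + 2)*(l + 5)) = l + 2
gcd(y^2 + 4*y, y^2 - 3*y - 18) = 1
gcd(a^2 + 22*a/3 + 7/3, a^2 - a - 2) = 1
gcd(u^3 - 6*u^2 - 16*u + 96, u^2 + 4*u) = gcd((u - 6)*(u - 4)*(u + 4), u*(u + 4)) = u + 4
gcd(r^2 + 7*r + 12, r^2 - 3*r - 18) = r + 3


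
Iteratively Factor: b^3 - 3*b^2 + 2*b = (b - 1)*(b^2 - 2*b) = b*(b - 1)*(b - 2)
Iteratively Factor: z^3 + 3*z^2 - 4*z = (z - 1)*(z^2 + 4*z) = (z - 1)*(z + 4)*(z)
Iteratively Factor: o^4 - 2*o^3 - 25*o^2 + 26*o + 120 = (o - 3)*(o^3 + o^2 - 22*o - 40) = (o - 3)*(o + 2)*(o^2 - o - 20) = (o - 3)*(o + 2)*(o + 4)*(o - 5)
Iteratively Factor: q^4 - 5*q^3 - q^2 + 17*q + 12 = (q + 1)*(q^3 - 6*q^2 + 5*q + 12) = (q - 4)*(q + 1)*(q^2 - 2*q - 3) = (q - 4)*(q - 3)*(q + 1)*(q + 1)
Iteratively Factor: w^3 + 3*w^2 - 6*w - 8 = (w + 4)*(w^2 - w - 2) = (w - 2)*(w + 4)*(w + 1)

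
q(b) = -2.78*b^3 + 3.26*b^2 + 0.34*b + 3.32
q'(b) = -8.34*b^2 + 6.52*b + 0.34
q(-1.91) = 33.93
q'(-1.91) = -42.54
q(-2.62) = 74.80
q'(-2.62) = -73.99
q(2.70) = -26.72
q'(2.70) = -42.85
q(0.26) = 3.58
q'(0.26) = 1.47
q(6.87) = -741.88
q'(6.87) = -348.49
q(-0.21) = 3.42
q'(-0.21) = -1.40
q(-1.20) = 12.41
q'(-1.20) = -19.49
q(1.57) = 1.13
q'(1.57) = -9.98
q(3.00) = -41.38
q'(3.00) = -55.16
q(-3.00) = 106.70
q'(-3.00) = -94.28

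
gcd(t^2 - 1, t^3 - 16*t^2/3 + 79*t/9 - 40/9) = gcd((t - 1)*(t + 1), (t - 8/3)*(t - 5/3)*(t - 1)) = t - 1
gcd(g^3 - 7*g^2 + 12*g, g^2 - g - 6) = g - 3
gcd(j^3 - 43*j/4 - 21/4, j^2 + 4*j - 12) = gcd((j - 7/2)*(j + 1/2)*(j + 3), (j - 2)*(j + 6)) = 1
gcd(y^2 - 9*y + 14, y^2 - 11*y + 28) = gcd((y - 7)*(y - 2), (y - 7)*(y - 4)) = y - 7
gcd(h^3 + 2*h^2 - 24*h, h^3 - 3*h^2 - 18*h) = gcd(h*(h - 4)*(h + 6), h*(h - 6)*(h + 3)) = h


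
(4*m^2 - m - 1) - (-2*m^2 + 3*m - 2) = 6*m^2 - 4*m + 1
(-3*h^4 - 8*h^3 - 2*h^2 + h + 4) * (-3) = 9*h^4 + 24*h^3 + 6*h^2 - 3*h - 12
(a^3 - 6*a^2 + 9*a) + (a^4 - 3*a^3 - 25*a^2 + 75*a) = a^4 - 2*a^3 - 31*a^2 + 84*a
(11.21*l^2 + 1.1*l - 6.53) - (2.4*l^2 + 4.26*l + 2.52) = 8.81*l^2 - 3.16*l - 9.05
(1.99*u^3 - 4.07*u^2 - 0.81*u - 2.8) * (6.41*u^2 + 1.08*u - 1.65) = 12.7559*u^5 - 23.9395*u^4 - 12.8712*u^3 - 12.1073*u^2 - 1.6875*u + 4.62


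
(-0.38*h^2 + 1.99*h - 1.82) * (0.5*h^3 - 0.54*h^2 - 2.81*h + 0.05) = -0.19*h^5 + 1.2002*h^4 - 0.9168*h^3 - 4.6281*h^2 + 5.2137*h - 0.091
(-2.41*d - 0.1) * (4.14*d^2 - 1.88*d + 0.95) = -9.9774*d^3 + 4.1168*d^2 - 2.1015*d - 0.095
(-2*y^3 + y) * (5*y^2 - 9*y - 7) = -10*y^5 + 18*y^4 + 19*y^3 - 9*y^2 - 7*y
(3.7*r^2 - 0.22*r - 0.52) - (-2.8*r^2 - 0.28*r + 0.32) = 6.5*r^2 + 0.06*r - 0.84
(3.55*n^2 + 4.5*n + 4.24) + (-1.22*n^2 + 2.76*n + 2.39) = 2.33*n^2 + 7.26*n + 6.63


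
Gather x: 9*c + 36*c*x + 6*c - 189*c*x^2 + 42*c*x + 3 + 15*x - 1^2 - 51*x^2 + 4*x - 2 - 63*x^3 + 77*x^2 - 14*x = 15*c - 63*x^3 + x^2*(26 - 189*c) + x*(78*c + 5)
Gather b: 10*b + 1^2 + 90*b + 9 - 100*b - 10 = 0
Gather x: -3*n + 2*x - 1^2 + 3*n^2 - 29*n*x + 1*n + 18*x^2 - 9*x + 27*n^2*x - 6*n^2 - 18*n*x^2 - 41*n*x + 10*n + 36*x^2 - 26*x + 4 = -3*n^2 + 8*n + x^2*(54 - 18*n) + x*(27*n^2 - 70*n - 33) + 3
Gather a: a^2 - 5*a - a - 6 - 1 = a^2 - 6*a - 7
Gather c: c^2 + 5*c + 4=c^2 + 5*c + 4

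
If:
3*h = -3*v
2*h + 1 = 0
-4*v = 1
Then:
No Solution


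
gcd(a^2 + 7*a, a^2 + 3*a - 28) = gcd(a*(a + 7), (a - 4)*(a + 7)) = a + 7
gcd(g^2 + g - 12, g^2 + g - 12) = g^2 + g - 12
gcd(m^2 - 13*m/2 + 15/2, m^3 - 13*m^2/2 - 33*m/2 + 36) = m - 3/2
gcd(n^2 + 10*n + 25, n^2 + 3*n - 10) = n + 5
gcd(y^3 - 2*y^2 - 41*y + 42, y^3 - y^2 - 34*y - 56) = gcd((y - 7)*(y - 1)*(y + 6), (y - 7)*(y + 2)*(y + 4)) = y - 7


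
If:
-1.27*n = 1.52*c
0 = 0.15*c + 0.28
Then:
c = -1.87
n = 2.23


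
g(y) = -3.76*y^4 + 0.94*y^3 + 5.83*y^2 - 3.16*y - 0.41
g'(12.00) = -25446.28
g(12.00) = -75541.85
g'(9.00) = -10633.96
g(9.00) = -23540.72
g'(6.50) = -3938.58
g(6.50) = -6228.32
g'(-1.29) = 18.78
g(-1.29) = 0.94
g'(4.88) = -1626.97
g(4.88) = -1900.14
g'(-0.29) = -5.94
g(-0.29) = 0.95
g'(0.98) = -3.18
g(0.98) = -0.49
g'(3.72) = -695.00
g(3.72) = -603.14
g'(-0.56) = -6.16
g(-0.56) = 2.65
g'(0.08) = -2.22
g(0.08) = -0.63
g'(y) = -15.04*y^3 + 2.82*y^2 + 11.66*y - 3.16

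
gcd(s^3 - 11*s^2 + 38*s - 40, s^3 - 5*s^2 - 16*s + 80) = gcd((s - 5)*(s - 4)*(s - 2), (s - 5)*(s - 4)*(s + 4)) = s^2 - 9*s + 20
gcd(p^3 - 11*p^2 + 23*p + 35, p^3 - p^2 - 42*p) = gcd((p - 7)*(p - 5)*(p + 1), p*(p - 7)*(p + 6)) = p - 7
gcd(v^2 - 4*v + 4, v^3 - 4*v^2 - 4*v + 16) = v - 2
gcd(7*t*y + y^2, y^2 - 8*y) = y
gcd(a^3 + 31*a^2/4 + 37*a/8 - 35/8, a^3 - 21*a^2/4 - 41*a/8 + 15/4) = a^2 + 3*a/4 - 5/8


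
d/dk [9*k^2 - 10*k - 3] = 18*k - 10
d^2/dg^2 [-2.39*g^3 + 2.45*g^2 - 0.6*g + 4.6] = 4.9 - 14.34*g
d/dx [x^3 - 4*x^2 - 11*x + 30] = 3*x^2 - 8*x - 11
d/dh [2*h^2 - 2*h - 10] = 4*h - 2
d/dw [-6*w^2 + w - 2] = 1 - 12*w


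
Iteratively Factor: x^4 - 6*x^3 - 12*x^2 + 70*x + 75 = (x + 3)*(x^3 - 9*x^2 + 15*x + 25) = (x - 5)*(x + 3)*(x^2 - 4*x - 5) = (x - 5)^2*(x + 3)*(x + 1)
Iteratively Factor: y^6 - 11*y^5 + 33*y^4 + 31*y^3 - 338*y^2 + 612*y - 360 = (y + 3)*(y^5 - 14*y^4 + 75*y^3 - 194*y^2 + 244*y - 120) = (y - 2)*(y + 3)*(y^4 - 12*y^3 + 51*y^2 - 92*y + 60) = (y - 5)*(y - 2)*(y + 3)*(y^3 - 7*y^2 + 16*y - 12) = (y - 5)*(y - 3)*(y - 2)*(y + 3)*(y^2 - 4*y + 4) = (y - 5)*(y - 3)*(y - 2)^2*(y + 3)*(y - 2)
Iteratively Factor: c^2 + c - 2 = (c - 1)*(c + 2)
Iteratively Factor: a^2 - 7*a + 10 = (a - 2)*(a - 5)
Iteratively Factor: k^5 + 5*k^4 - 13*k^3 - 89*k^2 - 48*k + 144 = (k + 3)*(k^4 + 2*k^3 - 19*k^2 - 32*k + 48) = (k + 3)^2*(k^3 - k^2 - 16*k + 16) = (k + 3)^2*(k + 4)*(k^2 - 5*k + 4) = (k - 4)*(k + 3)^2*(k + 4)*(k - 1)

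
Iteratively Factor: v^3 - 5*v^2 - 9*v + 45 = (v - 5)*(v^2 - 9) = (v - 5)*(v + 3)*(v - 3)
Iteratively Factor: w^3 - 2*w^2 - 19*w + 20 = (w - 1)*(w^2 - w - 20) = (w - 5)*(w - 1)*(w + 4)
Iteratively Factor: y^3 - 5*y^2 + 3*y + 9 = (y - 3)*(y^2 - 2*y - 3) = (y - 3)*(y + 1)*(y - 3)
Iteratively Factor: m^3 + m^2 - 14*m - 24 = (m + 2)*(m^2 - m - 12) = (m - 4)*(m + 2)*(m + 3)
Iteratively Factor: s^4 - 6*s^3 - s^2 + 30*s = (s)*(s^3 - 6*s^2 - s + 30) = s*(s - 5)*(s^2 - s - 6) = s*(s - 5)*(s + 2)*(s - 3)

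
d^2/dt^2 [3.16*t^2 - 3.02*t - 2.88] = 6.32000000000000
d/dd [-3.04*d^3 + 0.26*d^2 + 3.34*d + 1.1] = -9.12*d^2 + 0.52*d + 3.34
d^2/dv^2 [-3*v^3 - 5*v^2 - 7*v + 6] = -18*v - 10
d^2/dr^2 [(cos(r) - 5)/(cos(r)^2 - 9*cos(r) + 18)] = (-9*(1 - cos(2*r))^2*cos(r) + 11*(1 - cos(2*r))^2 + 2519*cos(r) - 250*cos(2*r) - 33*cos(3*r) + 2*cos(5*r) - 1518)/(4*(cos(r) - 6)^3*(cos(r) - 3)^3)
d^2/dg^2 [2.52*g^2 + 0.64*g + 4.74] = 5.04000000000000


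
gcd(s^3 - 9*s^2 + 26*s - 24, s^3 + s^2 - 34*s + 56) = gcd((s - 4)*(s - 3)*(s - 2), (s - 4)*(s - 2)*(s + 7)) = s^2 - 6*s + 8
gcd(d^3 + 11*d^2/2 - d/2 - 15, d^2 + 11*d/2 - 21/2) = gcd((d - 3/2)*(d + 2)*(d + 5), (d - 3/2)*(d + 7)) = d - 3/2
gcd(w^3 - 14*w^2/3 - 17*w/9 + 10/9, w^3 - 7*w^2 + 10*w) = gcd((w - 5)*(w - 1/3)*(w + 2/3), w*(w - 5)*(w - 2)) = w - 5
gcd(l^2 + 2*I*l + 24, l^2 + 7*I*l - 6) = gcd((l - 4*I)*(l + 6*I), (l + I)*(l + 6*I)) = l + 6*I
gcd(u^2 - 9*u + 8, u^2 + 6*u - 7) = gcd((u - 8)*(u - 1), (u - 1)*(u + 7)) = u - 1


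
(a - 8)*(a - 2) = a^2 - 10*a + 16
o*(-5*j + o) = -5*j*o + o^2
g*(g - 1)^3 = g^4 - 3*g^3 + 3*g^2 - g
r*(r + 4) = r^2 + 4*r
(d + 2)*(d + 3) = d^2 + 5*d + 6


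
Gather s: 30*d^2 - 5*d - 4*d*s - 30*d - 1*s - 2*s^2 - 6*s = 30*d^2 - 35*d - 2*s^2 + s*(-4*d - 7)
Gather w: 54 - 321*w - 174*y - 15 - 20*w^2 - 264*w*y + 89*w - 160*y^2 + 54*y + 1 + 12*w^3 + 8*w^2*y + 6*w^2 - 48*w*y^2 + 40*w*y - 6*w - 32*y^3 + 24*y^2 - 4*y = 12*w^3 + w^2*(8*y - 14) + w*(-48*y^2 - 224*y - 238) - 32*y^3 - 136*y^2 - 124*y + 40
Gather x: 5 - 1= 4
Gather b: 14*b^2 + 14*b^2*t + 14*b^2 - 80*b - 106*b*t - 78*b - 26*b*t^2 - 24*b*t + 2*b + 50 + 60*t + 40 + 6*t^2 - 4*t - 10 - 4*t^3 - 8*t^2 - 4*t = b^2*(14*t + 28) + b*(-26*t^2 - 130*t - 156) - 4*t^3 - 2*t^2 + 52*t + 80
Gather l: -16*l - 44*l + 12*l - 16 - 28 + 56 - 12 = -48*l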